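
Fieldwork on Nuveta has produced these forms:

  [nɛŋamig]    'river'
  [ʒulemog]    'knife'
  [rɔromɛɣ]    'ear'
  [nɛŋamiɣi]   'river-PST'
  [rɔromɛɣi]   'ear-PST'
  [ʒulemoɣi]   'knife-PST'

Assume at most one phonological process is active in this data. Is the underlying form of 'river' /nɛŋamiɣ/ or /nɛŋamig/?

The stem for 'river' ends in [ɣ] in [nɛŋamiɣi] but [g] in [nɛŋamig].
The stem 'ear' ([rɔromɛɣi], [rɔromɛɣ]) shows [ɣ] unchanged in both environments, so [ɣ] cannot be basic with [g] derived in isolation.
The underlying segment must be /g/; voiced stops become fricatives between vowels, yielding [ɣ] there.

/nɛŋamig/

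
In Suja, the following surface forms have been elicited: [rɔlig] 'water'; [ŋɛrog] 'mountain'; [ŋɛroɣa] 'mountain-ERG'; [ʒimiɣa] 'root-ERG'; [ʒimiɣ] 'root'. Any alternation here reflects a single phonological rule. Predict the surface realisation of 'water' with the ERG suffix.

The root 'mountain' surfaces as [ŋɛroɣa] and [ŋɛrog], with a stem-final [ɣ] ~ [g] alternation.
If /ɣ/ were underlying and a rule turned it into [g] in isolation, 'root' would also alternate; but it has [ɣ] in both [ʒimiɣa] and [ʒimiɣ].
So /g/ is underlying, and a rule of intervocalic spirantization — voiced stops become fricatives between vowels — gives [ɣ].
The one attested form of 'water', [rɔlig], shows underlying /rɔlig/. Applying the same rule between vowels gives [rɔliɣa].

[rɔliɣa]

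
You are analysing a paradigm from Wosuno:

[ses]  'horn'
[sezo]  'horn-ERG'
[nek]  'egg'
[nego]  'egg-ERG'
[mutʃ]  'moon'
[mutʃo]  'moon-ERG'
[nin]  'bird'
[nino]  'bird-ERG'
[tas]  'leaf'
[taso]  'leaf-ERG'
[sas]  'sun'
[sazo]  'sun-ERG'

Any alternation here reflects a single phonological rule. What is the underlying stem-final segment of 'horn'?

/z/

The root 'horn' surfaces as [ses] and [sezo], with a stem-final [s] ~ [z] alternation.
But 'leaf' keeps [s] in both environments ([tas], [taso]), so there is no rule changing /s/ to [z] before the ERG suffix.
So /z/ is underlying, and a rule of word-final obstruent devoicing — voiced obstruents become voiceless word-finally — gives [s].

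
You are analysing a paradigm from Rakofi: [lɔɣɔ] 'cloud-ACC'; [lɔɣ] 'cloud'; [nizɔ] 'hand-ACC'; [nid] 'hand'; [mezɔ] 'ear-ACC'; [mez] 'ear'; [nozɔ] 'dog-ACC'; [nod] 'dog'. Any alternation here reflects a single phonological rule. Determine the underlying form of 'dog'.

'dog' shows [z] ~ [d] at the end of the stem ([nozɔ] vs [nod]).
Compare 'ear', with invariant [z] in [mezɔ] and [mez]: an analysis with underlying /z/ and a rule producing [d] in isolation would wrongly predict alternation here too.
Therefore /d/ is basic and [z] is derived by intervocalic spirantization (voiced stops become fricatives between vowels).

/nod/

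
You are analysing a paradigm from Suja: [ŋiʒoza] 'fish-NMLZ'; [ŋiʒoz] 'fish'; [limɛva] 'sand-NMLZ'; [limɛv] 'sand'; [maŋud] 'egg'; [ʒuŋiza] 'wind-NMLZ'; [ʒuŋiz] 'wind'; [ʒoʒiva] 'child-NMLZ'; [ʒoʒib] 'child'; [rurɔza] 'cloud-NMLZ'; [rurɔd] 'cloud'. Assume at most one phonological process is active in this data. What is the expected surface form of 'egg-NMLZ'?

[maŋuza]

In [rurɔza] and [rurɔd] the final segment of 'cloud' alternates: [z] ~ [d].
Compare 'fish', with invariant [z] in [ŋiʒoza] and [ŋiʒoz]: an analysis with underlying /z/ and a rule producing [d] in isolation would wrongly predict alternation here too.
The alternation reflects intervocalic spirantization: voiced stops become fricatives between vowels. /d/ is underlying.
From [maŋud] the stem 'egg' is /maŋud/; between vowels this yields [maŋuza].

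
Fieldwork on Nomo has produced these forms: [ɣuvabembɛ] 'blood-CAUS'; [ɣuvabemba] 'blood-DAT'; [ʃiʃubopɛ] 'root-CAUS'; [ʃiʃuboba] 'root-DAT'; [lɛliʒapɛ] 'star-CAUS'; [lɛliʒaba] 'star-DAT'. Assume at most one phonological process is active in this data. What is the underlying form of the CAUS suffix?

The CAUS morpheme has two allomorphs, [-bɛ] and [-pɛ].
The DAT suffix, which begins with [b], is invariant after every stem; so [b] is not altered by any rule here.
So the underlying form is /-pɛ/, and voiceless stops become voiced after a nasal.

/-pɛ/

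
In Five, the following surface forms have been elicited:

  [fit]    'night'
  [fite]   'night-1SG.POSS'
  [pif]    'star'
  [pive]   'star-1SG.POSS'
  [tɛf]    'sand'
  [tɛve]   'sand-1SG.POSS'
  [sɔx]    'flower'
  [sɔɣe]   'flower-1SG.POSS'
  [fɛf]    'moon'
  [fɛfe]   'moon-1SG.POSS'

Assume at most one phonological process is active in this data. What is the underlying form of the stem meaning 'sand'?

In [tɛf] and [tɛve] the final segment of 'sand' alternates: [f] ~ [v].
If /f/ were underlying and a rule turned it into [v] before the 1SG.POSS suffix, 'moon' would also alternate; but it has [f] in both [fɛf] and [fɛfe].
Therefore /v/ is basic and [f] is derived by word-final obstruent devoicing (voiced obstruents become voiceless word-finally).

/tɛv/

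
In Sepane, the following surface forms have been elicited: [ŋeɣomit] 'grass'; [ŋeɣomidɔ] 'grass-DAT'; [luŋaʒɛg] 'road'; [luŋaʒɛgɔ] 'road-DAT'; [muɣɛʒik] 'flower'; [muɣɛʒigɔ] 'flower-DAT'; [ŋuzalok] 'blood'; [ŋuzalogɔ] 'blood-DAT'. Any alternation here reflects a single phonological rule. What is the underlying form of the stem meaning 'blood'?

In [ŋuzalok] and [ŋuzalogɔ] the final segment of 'blood' alternates: [k] ~ [g].
The stem 'road' ([luŋaʒɛg], [luŋaʒɛgɔ]) shows [g] unchanged in both environments, so [g] cannot be basic with [k] derived in isolation.
So /k/ is underlying, and a rule of intervocalic voicing — voiceless stops become voiced between vowels — gives [g].

/ŋuzalok/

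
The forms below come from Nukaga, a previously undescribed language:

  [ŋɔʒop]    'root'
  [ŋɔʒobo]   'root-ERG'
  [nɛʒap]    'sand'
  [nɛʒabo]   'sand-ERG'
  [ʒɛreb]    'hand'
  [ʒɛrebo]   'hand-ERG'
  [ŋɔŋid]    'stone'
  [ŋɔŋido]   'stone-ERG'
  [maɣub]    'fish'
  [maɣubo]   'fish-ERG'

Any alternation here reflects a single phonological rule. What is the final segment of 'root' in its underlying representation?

The root 'root' surfaces as [ŋɔʒop] and [ŋɔʒobo], with a stem-final [p] ~ [b] alternation.
Compare 'hand', with invariant [b] in [ʒɛreb] and [ʒɛrebo]: an analysis with underlying /b/ and a rule producing [p] in isolation would wrongly predict alternation here too.
The alternation reflects intervocalic voicing: voiceless stops become voiced between vowels. /p/ is underlying.

/p/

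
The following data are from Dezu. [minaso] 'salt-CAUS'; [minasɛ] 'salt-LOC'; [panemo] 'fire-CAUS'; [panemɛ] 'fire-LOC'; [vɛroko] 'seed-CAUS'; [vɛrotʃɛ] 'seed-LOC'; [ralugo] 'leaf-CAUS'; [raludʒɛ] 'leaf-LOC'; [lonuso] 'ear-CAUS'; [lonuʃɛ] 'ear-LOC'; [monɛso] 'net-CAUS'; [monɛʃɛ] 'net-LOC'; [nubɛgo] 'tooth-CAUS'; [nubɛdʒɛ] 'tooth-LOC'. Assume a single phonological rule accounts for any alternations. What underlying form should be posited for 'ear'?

/lonuʃ/

The stem for 'ear' ends in [s] in [lonuso] but [ʃ] in [lonuʃɛ].
The stem 'salt' ([minaso], [minasɛ]) shows [s] unchanged in both environments, so [s] cannot be basic with [ʃ] derived before the LOC suffix.
So /ʃ/ is underlying, and a rule of depalatalization — palato-alveolar /tʃ/, /dʒ/ and /ʃ/ become [k], [g] and [s] when no front vowel follows — gives [s].
So 'ear' = /lonuʃ/.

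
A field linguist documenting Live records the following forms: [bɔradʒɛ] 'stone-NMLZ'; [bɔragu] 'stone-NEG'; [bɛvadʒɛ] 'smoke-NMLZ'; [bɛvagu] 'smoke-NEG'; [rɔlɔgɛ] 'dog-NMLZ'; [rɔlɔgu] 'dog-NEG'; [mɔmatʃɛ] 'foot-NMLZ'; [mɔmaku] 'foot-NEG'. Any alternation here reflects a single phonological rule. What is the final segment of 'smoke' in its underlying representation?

/dʒ/

The stem for 'smoke' ends in [dʒ] in [bɛvadʒɛ] but [g] in [bɛvagu].
Compare 'dog', with invariant [g] in [rɔlɔgɛ] and [rɔlɔgu]: an analysis with underlying /g/ and a rule producing [dʒ] before the NMLZ suffix would wrongly predict alternation here too.
The alternation reflects depalatalization: palato-alveolar /tʃ/ and /dʒ/ become [k] and [g] when no front vowel follows. /dʒ/ is underlying.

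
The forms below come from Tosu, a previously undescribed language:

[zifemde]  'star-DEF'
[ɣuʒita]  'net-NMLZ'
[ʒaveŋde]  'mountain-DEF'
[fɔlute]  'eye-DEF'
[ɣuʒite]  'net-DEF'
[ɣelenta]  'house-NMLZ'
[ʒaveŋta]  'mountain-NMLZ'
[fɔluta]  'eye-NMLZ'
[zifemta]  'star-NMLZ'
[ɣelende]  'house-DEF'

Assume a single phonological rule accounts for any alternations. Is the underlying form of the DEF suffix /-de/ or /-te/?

The DEF morpheme has two allomorphs, [-de] and [-te].
The NMLZ suffix, which begins with [t], is invariant after every stem; so [t] is not altered by any rule here.
The DEF suffix is therefore /-de/ underlyingly, with post-vocalic devoicing: voiced stops become voiceless after a vowel.

/-de/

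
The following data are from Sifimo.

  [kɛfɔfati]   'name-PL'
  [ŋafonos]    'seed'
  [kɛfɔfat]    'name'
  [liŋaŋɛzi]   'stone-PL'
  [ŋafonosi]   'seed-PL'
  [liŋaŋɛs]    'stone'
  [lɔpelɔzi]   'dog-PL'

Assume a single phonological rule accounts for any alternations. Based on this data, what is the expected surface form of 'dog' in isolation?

The root 'stone' surfaces as [liŋaŋɛs] and [liŋaŋɛzi], with a stem-final [s] ~ [z] alternation.
Compare 'seed', with invariant [s] in [ŋafonos] and [ŋafonosi]: an analysis with underlying /s/ and a rule producing [z] before the PL suffix would wrongly predict alternation here too.
The underlying segment must be /z/; voiced obstruents become voiceless word-finally, yielding [s] there.
From [lɔpelɔzi] the stem 'dog' is /lɔpelɔz/; word-finally this yields [lɔpelɔs].

[lɔpelɔs]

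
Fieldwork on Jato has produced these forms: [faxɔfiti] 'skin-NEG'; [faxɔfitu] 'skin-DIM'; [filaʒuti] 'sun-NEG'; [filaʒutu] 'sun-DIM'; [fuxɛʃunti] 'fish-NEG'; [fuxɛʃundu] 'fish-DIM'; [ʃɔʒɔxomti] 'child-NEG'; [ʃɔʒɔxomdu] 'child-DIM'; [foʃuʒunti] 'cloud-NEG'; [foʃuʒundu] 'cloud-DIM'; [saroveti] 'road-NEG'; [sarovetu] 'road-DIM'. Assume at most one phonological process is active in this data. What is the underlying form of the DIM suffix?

The DIM morpheme has two allomorphs, [-du] and [-tu].
The NEG suffix, which begins with [t], is invariant after every stem; so [t] is not altered by any rule here.
So the underlying form is /-du/, and voiced stops become voiceless after a vowel.

/-du/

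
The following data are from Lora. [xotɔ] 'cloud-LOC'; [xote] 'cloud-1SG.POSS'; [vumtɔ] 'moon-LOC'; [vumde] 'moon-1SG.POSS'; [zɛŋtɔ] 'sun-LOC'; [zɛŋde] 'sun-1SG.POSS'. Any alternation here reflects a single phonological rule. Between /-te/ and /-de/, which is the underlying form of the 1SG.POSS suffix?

The 1SG.POSS morpheme has two allomorphs, [-de] and [-te].
By contrast the LOC suffix keeps its initial [t] throughout — that segment must be underlying.
The 1SG.POSS suffix is therefore /-de/ underlyingly, with post-vocalic devoicing: voiced stops become voiceless after a vowel.

/-de/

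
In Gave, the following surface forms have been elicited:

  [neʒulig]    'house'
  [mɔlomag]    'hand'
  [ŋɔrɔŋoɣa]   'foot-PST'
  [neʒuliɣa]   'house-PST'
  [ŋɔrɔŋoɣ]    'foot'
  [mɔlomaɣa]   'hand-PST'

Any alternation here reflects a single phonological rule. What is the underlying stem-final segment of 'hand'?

/g/

'hand' shows [ɣ] ~ [g] at the end of the stem ([mɔlomaɣa] vs [mɔlomag]).
Compare 'foot', with invariant [ɣ] in [ŋɔrɔŋoɣa] and [ŋɔrɔŋoɣ]: an analysis with underlying /ɣ/ and a rule producing [g] in isolation would wrongly predict alternation here too.
So /g/ is underlying, and a rule of intervocalic spirantization — voiced stops become fricatives between vowels — gives [ɣ].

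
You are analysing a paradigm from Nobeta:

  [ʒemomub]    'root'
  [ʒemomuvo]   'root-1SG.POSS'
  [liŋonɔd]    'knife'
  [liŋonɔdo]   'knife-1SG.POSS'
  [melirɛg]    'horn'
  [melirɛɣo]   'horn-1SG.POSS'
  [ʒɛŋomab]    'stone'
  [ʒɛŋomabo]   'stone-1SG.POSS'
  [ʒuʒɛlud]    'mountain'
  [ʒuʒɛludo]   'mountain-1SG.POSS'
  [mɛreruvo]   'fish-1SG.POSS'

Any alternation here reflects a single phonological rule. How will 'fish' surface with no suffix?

[mɛrerub]

The root 'root' surfaces as [ʒemomub] and [ʒemomuvo], with a stem-final [b] ~ [v] alternation.
But 'stone' keeps [b] in both environments ([ʒɛŋomab], [ʒɛŋomabo]), so there is no rule changing /b/ to [v] before the 1SG.POSS suffix.
So /v/ is underlying, and a rule of word-final hardening — voiced fricatives become stops word-finally — gives [b].
From [mɛreruvo] the stem 'fish' is /mɛreruv/; word-finally this yields [mɛrerub].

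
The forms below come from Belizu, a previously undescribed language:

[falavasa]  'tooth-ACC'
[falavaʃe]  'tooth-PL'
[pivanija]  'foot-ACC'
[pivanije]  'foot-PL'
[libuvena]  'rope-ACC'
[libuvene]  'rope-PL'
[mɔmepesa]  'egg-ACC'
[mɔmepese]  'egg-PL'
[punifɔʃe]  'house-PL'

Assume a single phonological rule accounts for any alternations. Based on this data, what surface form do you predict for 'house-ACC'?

[punifɔsa]

The root 'tooth' surfaces as [falavasa] and [falavaʃe], with a stem-final [s] ~ [ʃ] alternation.
The stem 'egg' ([mɔmepesa], [mɔmepese]) shows [s] unchanged in both environments, so [s] cannot be basic with [ʃ] derived before the PL suffix.
So /ʃ/ is underlying, and a rule of depalatalization — palato-alveolar /ʃ/ becomes [s] when no front vowel follows — gives [s].
From [punifɔʃe] the stem 'house' is /punifɔʃ/; when no front vowel follows this yields [punifɔsa].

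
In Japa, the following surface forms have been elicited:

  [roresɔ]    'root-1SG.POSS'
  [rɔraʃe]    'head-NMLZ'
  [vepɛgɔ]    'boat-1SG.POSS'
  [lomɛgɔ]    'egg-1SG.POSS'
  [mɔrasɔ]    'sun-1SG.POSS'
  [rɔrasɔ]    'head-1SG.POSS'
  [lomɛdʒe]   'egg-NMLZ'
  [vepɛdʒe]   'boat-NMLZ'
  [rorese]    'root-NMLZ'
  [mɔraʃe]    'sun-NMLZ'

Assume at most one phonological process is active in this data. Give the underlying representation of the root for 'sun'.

'sun' shows [ʃ] ~ [s] at the end of the stem ([mɔraʃe] vs [mɔrasɔ]).
The stem 'root' ([rorese], [roresɔ]) shows [s] unchanged in both environments, so [s] cannot be basic with [ʃ] derived before the NMLZ suffix.
Therefore /ʃ/ is basic and [s] is derived by depalatalization (palato-alveolar /dʒ/ and /ʃ/ become [g] and [s] when no front vowel follows).
Hence 'sun' is /mɔraʃ/ underlyingly.

/mɔraʃ/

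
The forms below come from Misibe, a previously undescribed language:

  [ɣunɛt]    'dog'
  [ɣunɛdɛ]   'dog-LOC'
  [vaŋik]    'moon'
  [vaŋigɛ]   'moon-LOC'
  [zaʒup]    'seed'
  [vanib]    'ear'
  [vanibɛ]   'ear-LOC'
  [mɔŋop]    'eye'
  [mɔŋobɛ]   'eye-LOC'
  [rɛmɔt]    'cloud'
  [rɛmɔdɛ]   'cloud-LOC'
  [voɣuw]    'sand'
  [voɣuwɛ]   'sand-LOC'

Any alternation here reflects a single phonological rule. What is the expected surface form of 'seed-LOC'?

The root 'eye' surfaces as [mɔŋop] and [mɔŋobɛ], with a stem-final [p] ~ [b] alternation.
If /b/ were underlying and a rule turned it into [p] in isolation, 'ear' would also alternate; but it has [b] in both [vanib] and [vanibɛ].
Therefore /p/ is basic and [b] is derived by intervocalic voicing (voiceless stops become voiced between vowels).
From [zaʒup] the stem 'seed' is /zaʒup/; between vowels this yields [zaʒubɛ].

[zaʒubɛ]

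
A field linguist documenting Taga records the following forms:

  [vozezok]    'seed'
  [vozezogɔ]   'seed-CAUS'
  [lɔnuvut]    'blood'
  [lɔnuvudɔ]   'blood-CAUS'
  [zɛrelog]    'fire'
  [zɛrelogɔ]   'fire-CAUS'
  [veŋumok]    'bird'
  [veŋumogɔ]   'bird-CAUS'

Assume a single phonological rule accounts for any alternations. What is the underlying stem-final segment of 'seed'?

In [vozezok] and [vozezogɔ] the final segment of 'seed' alternates: [k] ~ [g].
But 'fire' keeps [g] in both environments ([zɛrelog], [zɛrelogɔ]), so there is no rule changing /g/ to [k] in isolation.
The alternation reflects intervocalic voicing: voiceless stops become voiced between vowels. /k/ is underlying.

/k/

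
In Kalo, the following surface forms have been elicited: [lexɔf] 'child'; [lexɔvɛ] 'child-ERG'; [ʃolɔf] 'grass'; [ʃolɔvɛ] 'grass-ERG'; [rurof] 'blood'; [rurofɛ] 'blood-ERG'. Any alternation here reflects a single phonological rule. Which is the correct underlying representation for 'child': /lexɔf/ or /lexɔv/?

/lexɔv/

The root 'child' surfaces as [lexɔf] and [lexɔvɛ], with a stem-final [f] ~ [v] alternation.
Compare 'blood', with invariant [f] in [rurof] and [rurofɛ]: an analysis with underlying /f/ and a rule producing [v] before the ERG suffix would wrongly predict alternation here too.
The alternation reflects word-final obstruent devoicing: voiced obstruents become voiceless word-finally. /v/ is underlying.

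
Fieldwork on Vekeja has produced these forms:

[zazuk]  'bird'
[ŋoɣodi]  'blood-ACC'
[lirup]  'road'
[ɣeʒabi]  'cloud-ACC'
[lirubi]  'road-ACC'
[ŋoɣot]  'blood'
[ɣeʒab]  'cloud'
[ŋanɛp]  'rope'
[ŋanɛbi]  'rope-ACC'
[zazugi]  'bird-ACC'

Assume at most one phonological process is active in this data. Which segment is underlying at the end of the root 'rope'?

/p/

The stem for 'rope' ends in [p] in [ŋanɛp] but [b] in [ŋanɛbi].
But 'cloud' keeps [b] in both environments ([ɣeʒab], [ɣeʒabi]), so there is no rule changing /b/ to [p] in isolation.
Therefore /p/ is basic and [b] is derived by intervocalic voicing (voiceless stops become voiced between vowels).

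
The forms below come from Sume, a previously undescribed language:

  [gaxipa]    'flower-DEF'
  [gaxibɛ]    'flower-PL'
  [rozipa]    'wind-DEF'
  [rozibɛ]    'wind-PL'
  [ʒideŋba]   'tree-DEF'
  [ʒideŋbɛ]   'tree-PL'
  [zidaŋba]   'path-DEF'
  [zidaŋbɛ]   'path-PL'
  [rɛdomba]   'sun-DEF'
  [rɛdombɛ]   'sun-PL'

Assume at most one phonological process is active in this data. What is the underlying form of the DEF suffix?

/-pa/

The DEF morpheme has two allomorphs, [-ba] and [-pa].
The PL suffix, which begins with [b], is invariant after every stem; so [b] is not altered by any rule here.
The DEF suffix is therefore /-pa/ underlyingly, with post-nasal voicing: voiceless stops become voiced after a nasal.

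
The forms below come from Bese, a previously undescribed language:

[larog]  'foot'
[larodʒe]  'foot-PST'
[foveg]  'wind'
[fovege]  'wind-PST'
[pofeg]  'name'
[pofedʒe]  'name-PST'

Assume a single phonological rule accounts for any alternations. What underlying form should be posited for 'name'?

/pofedʒ/

The root 'name' surfaces as [pofeg] and [pofedʒe], with a stem-final [g] ~ [dʒ] alternation.
The stem 'wind' ([foveg], [fovege]) shows [g] unchanged in both environments, so [g] cannot be basic with [dʒ] derived before the PST suffix.
The alternation reflects depalatalization: palato-alveolar /dʒ/ becomes [g] when no front vowel follows. /dʒ/ is underlying.
So 'name' = /pofedʒ/.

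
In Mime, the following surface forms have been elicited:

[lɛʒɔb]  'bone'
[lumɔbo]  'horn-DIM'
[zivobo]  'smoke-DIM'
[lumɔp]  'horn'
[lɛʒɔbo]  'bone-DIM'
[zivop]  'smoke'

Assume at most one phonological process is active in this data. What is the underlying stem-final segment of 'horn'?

In [lumɔp] and [lumɔbo] the final segment of 'horn' alternates: [p] ~ [b].
The stem 'bone' ([lɛʒɔb], [lɛʒɔbo]) shows [b] unchanged in both environments, so [b] cannot be basic with [p] derived in isolation.
So /p/ is underlying, and a rule of intervocalic voicing — voiceless stops become voiced between vowels — gives [b].

/p/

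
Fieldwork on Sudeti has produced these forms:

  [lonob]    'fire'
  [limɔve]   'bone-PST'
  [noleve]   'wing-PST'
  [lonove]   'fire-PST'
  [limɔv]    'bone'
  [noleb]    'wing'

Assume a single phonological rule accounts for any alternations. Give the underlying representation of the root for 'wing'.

The root 'wing' surfaces as [noleve] and [noleb], with a stem-final [v] ~ [b] alternation.
But 'bone' keeps [v] in both environments ([limɔve], [limɔv]), so there is no rule changing /v/ to [b] in isolation.
Therefore /b/ is basic and [v] is derived by intervocalic spirantization (voiced stops become fricatives between vowels).

/noleb/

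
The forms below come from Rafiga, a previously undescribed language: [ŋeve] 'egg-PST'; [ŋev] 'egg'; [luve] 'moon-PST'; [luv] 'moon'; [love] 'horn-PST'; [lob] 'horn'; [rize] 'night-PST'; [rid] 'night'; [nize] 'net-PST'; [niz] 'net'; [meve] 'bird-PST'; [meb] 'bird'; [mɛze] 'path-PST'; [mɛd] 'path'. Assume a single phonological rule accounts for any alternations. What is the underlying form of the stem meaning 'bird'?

/meb/

The root 'bird' surfaces as [meve] and [meb], with a stem-final [v] ~ [b] alternation.
The stem 'moon' ([luve], [luv]) shows [v] unchanged in both environments, so [v] cannot be basic with [b] derived in isolation.
Therefore /b/ is basic and [v] is derived by intervocalic spirantization (voiced stops become fricatives between vowels).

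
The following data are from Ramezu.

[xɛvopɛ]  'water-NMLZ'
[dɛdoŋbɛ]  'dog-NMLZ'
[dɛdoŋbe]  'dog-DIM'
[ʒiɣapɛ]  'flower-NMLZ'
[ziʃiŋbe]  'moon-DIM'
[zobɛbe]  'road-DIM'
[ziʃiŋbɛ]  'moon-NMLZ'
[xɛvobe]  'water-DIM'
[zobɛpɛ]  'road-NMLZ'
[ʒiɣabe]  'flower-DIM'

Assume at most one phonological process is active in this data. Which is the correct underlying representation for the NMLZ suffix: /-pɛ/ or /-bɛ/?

/-pɛ/

The NMLZ morpheme has two allomorphs, [-bɛ] and [-pɛ].
By contrast the DIM suffix keeps its initial [b] throughout — that segment must be underlying.
The NMLZ suffix is therefore /-pɛ/ underlyingly, with post-nasal voicing: voiceless stops become voiced after a nasal.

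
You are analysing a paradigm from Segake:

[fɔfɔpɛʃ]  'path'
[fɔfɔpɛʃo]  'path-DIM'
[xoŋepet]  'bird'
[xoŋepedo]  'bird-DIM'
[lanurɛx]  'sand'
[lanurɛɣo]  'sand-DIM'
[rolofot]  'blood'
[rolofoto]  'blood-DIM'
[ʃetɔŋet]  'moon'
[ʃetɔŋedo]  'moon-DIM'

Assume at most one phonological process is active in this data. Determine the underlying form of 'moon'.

/ʃetɔŋed/

The stem for 'moon' ends in [t] in [ʃetɔŋet] but [d] in [ʃetɔŋedo].
The stem 'blood' ([rolofot], [rolofoto]) shows [t] unchanged in both environments, so [t] cannot be basic with [d] derived before the DIM suffix.
The underlying segment must be /d/; voiced obstruents become voiceless word-finally, yielding [t] there.
So 'moon' = /ʃetɔŋed/.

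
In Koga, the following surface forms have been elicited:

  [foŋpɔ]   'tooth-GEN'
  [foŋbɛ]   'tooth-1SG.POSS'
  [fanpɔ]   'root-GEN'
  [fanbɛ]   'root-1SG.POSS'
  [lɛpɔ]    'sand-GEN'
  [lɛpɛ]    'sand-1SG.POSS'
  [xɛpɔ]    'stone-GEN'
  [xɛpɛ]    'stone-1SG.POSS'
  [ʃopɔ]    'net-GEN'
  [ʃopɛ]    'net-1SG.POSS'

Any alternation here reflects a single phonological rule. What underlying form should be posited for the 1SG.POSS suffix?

The 1SG.POSS suffix surfaces as [-bɛ] and [-pɛ], depending on the final segment of the stem.
The GEN suffix, which begins with [p], is invariant after every stem; so [p] is not altered by any rule here.
The 1SG.POSS suffix is therefore /-bɛ/ underlyingly, with post-vocalic devoicing: voiced stops become voiceless after a vowel.

/-bɛ/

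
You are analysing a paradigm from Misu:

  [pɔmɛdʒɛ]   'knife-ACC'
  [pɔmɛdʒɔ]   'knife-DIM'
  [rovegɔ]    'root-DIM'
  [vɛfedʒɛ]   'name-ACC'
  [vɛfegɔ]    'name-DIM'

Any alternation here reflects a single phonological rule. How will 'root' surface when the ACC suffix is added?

'name' shows [dʒ] ~ [g] at the end of the stem ([vɛfedʒɛ] vs [vɛfegɔ]).
Compare 'knife', with invariant [dʒ] in [pɔmɛdʒɛ] and [pɔmɛdʒɔ]: an analysis with underlying /dʒ/ and a rule producing [g] before the DIM suffix would wrongly predict alternation here too.
The alternation reflects palatalization before a front vowel: /g/ becomes palato-alveolar [dʒ] before a front vowel. /g/ is underlying.
From [rovegɔ] the stem 'root' is /roveg/; before a front vowel this yields [rovedʒɛ].

[rovedʒɛ]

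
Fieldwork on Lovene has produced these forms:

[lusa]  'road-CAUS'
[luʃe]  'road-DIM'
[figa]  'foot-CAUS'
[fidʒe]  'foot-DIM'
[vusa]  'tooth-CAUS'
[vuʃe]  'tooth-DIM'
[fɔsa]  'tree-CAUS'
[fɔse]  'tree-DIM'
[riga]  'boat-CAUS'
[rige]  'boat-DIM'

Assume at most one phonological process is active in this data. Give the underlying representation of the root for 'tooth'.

The root 'tooth' surfaces as [vusa] and [vuʃe], with a stem-final [s] ~ [ʃ] alternation.
Compare 'tree', with invariant [s] in [fɔsa] and [fɔse]: an analysis with underlying /s/ and a rule producing [ʃ] before the DIM suffix would wrongly predict alternation here too.
The alternation reflects depalatalization: palato-alveolar /dʒ/ and /ʃ/ become [g] and [s] when no front vowel follows. /ʃ/ is underlying.
The underlying form of 'tooth' is therefore /vuʃ/.

/vuʃ/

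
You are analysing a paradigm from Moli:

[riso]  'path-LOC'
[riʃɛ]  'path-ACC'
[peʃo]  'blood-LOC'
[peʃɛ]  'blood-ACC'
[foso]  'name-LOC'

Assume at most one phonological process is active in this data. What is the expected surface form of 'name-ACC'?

The stem for 'path' ends in [s] in [riso] but [ʃ] in [riʃɛ].
If /ʃ/ were underlying and a rule turned it into [s] before the LOC suffix, 'blood' would also alternate; but it has [ʃ] in both [peʃo] and [peʃɛ].
Therefore /s/ is basic and [ʃ] is derived by palatalization before a front vowel (/s/ becomes palato-alveolar [ʃ] before a front vowel).
The one attested form of 'name', [foso], shows underlying /fos/. Applying the same rule before a front vowel gives [foʃɛ].

[foʃɛ]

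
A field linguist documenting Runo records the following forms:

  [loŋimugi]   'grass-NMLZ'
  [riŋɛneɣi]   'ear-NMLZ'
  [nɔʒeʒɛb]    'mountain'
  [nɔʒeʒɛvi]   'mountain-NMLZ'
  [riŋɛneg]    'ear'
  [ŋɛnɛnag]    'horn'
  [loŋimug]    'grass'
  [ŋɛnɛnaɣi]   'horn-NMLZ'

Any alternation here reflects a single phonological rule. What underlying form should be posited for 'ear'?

The stem for 'ear' ends in [ɣ] in [riŋɛneɣi] but [g] in [riŋɛneg].
If /g/ were underlying and a rule turned it into [ɣ] before the NMLZ suffix, 'grass' would also alternate; but it has [g] in both [loŋimugi] and [loŋimug].
The underlying segment must be /ɣ/; voiced fricatives become stops word-finally, yielding [g] there.

/riŋɛneɣ/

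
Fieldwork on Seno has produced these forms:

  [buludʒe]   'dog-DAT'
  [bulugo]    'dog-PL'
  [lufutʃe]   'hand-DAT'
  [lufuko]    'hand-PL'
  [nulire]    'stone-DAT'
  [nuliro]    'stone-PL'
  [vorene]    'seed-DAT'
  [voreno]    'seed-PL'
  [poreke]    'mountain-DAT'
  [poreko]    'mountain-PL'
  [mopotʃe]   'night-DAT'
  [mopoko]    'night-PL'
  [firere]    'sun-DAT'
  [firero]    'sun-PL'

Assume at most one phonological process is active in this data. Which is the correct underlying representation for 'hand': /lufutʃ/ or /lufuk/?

/lufutʃ/

The stem for 'hand' ends in [tʃ] in [lufutʃe] but [k] in [lufuko].
If /k/ were underlying and a rule turned it into [tʃ] before the DAT suffix, 'mountain' would also alternate; but it has [k] in both [poreke] and [poreko].
The underlying segment must be /tʃ/; palato-alveolar /tʃ/ and /dʒ/ become [k] and [g] when no front vowel follows, yielding [k] there.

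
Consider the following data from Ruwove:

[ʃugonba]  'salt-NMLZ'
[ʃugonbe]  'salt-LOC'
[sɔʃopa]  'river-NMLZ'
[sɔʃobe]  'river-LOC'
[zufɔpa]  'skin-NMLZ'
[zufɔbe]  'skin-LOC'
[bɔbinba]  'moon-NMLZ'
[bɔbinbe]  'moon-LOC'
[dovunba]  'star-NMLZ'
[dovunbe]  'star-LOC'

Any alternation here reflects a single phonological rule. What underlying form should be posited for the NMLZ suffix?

/-pa/

The NMLZ suffix surfaces as [-ba] and [-pa], depending on the final segment of the stem.
By contrast the LOC suffix keeps its initial [b] throughout — that segment must be underlying.
So the underlying form is /-pa/, and voiceless stops become voiced after a nasal.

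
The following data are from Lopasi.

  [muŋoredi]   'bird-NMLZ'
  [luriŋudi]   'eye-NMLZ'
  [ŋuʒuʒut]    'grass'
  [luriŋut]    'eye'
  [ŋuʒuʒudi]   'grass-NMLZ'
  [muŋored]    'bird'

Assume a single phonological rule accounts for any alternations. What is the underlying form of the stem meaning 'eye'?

The stem for 'eye' ends in [d] in [luriŋudi] but [t] in [luriŋut].
If /d/ were underlying and a rule turned it into [t] in isolation, 'bird' would also alternate; but it has [d] in both [muŋoredi] and [muŋored].
So /t/ is underlying, and a rule of intervocalic voicing — voiceless stops become voiced between vowels — gives [d].

/luriŋut/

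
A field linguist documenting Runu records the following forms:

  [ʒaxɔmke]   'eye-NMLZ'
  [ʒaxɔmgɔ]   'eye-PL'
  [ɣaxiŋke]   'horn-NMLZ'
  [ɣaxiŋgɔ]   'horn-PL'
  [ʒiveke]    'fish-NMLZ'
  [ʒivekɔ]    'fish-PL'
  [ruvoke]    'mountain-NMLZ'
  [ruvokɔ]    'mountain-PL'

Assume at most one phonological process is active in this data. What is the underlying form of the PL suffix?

The PL morpheme has two allomorphs, [-gɔ] and [-kɔ].
The NMLZ suffix, which begins with [k], is invariant after every stem; so [k] is not altered by any rule here.
So the underlying form is /-gɔ/, and voiced stops become voiceless after a vowel.

/-gɔ/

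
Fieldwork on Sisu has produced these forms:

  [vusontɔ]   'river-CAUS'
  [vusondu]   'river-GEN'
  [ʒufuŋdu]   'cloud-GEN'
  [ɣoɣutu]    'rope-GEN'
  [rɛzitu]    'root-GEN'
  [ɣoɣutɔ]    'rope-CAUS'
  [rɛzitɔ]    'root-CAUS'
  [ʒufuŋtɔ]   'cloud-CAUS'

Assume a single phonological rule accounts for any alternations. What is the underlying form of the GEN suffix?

The GEN morpheme has two allomorphs, [-du] and [-tu].
By contrast the CAUS suffix keeps its initial [t] throughout — that segment must be underlying.
So the underlying form is /-du/, and voiced stops become voiceless after a vowel.

/-du/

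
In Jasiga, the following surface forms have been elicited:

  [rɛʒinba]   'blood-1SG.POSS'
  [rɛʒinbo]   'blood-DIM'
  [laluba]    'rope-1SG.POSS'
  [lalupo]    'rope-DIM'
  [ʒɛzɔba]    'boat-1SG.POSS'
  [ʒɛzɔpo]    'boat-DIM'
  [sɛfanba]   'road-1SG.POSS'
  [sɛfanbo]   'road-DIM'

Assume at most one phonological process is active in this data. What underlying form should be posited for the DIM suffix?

/-po/

The DIM morpheme has two allomorphs, [-bo] and [-po].
The 1SG.POSS suffix, which begins with [b], is invariant after every stem; so [b] is not altered by any rule here.
So the underlying form is /-po/, and voiceless stops become voiced after a nasal.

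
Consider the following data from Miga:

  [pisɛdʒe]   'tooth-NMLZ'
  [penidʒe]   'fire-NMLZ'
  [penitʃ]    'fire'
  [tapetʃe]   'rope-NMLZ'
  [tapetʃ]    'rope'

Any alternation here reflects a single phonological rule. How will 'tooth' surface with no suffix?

The root 'fire' surfaces as [penidʒe] and [penitʃ], with a stem-final [dʒ] ~ [tʃ] alternation.
If /tʃ/ were underlying and a rule turned it into [dʒ] before the NMLZ suffix, 'rope' would also alternate; but it has [tʃ] in both [tapetʃe] and [tapetʃ].
The underlying segment must be /dʒ/; voiced obstruents become voiceless word-finally, yielding [tʃ] there.
The one attested form of 'tooth', [pisɛdʒe], shows underlying /pisɛdʒ/. Applying the same rule word-finally gives [pisɛtʃ].

[pisɛtʃ]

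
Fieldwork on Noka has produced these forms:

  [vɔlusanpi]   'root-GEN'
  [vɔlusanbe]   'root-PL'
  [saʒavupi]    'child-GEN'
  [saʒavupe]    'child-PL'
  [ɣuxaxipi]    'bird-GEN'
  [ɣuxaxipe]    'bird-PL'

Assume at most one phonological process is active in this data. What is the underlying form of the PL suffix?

/-be/

The PL morpheme has two allomorphs, [-be] and [-pe].
By contrast the GEN suffix keeps its initial [p] throughout — that segment must be underlying.
The PL suffix is therefore /-be/ underlyingly, with post-vocalic devoicing: voiced stops become voiceless after a vowel.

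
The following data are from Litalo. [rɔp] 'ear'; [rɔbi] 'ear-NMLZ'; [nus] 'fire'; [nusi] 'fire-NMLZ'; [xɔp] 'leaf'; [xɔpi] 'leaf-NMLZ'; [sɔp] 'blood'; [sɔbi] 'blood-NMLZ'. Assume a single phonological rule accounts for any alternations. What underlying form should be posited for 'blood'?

In [sɔp] and [sɔbi] the final segment of 'blood' alternates: [p] ~ [b].
Compare 'leaf', with invariant [p] in [xɔp] and [xɔpi]: an analysis with underlying /p/ and a rule producing [b] before the NMLZ suffix would wrongly predict alternation here too.
The underlying segment must be /b/; voiced obstruents become voiceless word-finally, yielding [p] there.
The underlying form of 'blood' is therefore /sɔb/.

/sɔb/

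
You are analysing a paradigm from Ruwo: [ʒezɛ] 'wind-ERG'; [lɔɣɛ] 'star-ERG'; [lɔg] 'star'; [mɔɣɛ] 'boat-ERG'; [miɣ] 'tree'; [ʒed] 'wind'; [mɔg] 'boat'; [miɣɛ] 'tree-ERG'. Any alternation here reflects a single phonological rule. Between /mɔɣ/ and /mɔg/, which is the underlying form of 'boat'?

/mɔg/

The root 'boat' surfaces as [mɔɣɛ] and [mɔg], with a stem-final [ɣ] ~ [g] alternation.
The stem 'tree' ([miɣɛ], [miɣ]) shows [ɣ] unchanged in both environments, so [ɣ] cannot be basic with [g] derived in isolation.
The underlying segment must be /g/; voiced stops become fricatives between vowels, yielding [ɣ] there.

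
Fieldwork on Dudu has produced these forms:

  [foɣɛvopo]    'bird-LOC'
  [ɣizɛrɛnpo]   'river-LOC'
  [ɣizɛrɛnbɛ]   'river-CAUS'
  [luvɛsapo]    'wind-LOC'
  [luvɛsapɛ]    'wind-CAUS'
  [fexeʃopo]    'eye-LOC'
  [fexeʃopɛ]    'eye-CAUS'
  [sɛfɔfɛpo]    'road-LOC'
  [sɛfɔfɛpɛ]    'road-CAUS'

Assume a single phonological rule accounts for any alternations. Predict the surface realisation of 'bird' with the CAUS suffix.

[foɣɛvopɛ]

The CAUS morpheme has two allomorphs, [-bɛ] and [-pɛ].
By contrast the LOC suffix keeps its initial [p] throughout — that segment must be underlying.
The CAUS suffix is therefore /-bɛ/ underlyingly, with post-vocalic devoicing: voiced stops become voiceless after a vowel.
After 'bird', which ends in a vowel, the suffix surfaces as [-pɛ], giving [foɣɛvopɛ].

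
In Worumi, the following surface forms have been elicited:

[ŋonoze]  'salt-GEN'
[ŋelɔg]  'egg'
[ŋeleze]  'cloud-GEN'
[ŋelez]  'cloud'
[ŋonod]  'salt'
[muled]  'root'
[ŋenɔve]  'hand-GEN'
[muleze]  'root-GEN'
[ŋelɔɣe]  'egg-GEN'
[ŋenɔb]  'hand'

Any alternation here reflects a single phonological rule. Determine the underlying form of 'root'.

/muled/

The root 'root' surfaces as [muled] and [muleze], with a stem-final [d] ~ [z] alternation.
The stem 'cloud' ([ŋelez], [ŋeleze]) shows [z] unchanged in both environments, so [z] cannot be basic with [d] derived in isolation.
The underlying segment must be /d/; voiced stops become fricatives between vowels, yielding [z] there.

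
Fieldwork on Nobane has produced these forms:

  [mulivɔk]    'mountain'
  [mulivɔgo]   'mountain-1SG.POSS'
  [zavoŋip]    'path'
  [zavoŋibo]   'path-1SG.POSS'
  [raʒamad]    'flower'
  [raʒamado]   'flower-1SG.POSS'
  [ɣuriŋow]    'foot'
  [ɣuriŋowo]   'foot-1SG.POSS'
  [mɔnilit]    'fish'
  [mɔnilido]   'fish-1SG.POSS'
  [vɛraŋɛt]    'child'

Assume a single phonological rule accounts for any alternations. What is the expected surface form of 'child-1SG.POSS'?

'fish' shows [t] ~ [d] at the end of the stem ([mɔnilit] vs [mɔnilido]).
Compare 'flower', with invariant [d] in [raʒamad] and [raʒamado]: an analysis with underlying /d/ and a rule producing [t] in isolation would wrongly predict alternation here too.
Therefore /t/ is basic and [d] is derived by intervocalic voicing (voiceless stops become voiced between vowels).
From [vɛraŋɛt] the stem 'child' is /vɛraŋɛt/; between vowels this yields [vɛraŋɛdo].

[vɛraŋɛdo]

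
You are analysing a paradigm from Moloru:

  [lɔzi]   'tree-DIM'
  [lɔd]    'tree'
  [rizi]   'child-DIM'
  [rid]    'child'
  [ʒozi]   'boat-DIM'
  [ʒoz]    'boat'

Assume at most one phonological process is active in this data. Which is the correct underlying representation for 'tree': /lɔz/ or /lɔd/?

/lɔd/

'tree' shows [z] ~ [d] at the end of the stem ([lɔzi] vs [lɔd]).
Compare 'boat', with invariant [z] in [ʒozi] and [ʒoz]: an analysis with underlying /z/ and a rule producing [d] in isolation would wrongly predict alternation here too.
The underlying segment must be /d/; voiced stops become fricatives between vowels, yielding [z] there.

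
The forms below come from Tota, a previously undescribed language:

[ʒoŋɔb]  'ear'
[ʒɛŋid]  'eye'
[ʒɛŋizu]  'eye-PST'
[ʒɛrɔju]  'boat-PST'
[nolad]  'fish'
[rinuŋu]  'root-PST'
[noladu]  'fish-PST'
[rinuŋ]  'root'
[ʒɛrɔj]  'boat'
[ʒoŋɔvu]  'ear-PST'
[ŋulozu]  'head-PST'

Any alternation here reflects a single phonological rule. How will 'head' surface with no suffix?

The stem for 'eye' ends in [d] in [ʒɛŋid] but [z] in [ʒɛŋizu].
But 'fish' keeps [d] in both environments ([nolad], [noladu]), so there is no rule changing /d/ to [z] before the PST suffix.
The underlying segment must be /z/; voiced fricatives become stops word-finally, yielding [d] there.
From [ŋulozu] the stem 'head' is /ŋuloz/; word-finally this yields [ŋulod].

[ŋulod]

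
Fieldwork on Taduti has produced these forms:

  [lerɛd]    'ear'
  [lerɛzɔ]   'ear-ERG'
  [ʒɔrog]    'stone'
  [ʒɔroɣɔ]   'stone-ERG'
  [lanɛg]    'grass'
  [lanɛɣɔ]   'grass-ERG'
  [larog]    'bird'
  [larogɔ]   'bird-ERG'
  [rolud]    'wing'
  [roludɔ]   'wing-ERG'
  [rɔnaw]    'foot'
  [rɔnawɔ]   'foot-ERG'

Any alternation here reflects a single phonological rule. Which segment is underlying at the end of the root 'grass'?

The stem for 'grass' ends in [g] in [lanɛg] but [ɣ] in [lanɛɣɔ].
If /g/ were underlying and a rule turned it into [ɣ] before the ERG suffix, 'bird' would also alternate; but it has [g] in both [larog] and [larogɔ].
Therefore /ɣ/ is basic and [g] is derived by word-final hardening (voiced fricatives become stops word-finally).

/ɣ/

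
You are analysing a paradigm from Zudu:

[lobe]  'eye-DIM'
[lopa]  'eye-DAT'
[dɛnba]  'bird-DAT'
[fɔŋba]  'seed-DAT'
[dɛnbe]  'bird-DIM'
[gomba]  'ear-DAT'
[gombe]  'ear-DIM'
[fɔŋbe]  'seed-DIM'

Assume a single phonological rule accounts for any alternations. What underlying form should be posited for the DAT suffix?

The DAT suffix surfaces as [-ba] and [-pa], depending on the final segment of the stem.
By contrast the DIM suffix keeps its initial [b] throughout — that segment must be underlying.
So the underlying form is /-pa/, and voiceless stops become voiced after a nasal.

/-pa/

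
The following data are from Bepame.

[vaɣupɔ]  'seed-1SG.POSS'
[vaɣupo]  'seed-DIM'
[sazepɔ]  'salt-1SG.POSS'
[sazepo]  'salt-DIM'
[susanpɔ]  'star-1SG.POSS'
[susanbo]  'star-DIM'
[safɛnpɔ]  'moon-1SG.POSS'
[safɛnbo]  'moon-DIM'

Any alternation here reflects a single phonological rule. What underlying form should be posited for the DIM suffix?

/-bo/

The DIM morpheme has two allomorphs, [-bo] and [-po].
The 1SG.POSS suffix, which begins with [p], is invariant after every stem; so [p] is not altered by any rule here.
So the underlying form is /-bo/, and voiced stops become voiceless after a vowel.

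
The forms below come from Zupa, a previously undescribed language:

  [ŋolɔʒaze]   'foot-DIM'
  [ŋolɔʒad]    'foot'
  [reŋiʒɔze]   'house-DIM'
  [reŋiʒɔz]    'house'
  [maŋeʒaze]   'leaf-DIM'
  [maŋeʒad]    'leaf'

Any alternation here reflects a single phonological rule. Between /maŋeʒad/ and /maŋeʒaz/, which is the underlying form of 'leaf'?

'leaf' shows [z] ~ [d] at the end of the stem ([maŋeʒaze] vs [maŋeʒad]).
But 'house' keeps [z] in both environments ([reŋiʒɔze], [reŋiʒɔz]), so there is no rule changing /z/ to [d] in isolation.
The alternation reflects intervocalic spirantization: voiced stops become fricatives between vowels. /d/ is underlying.

/maŋeʒad/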